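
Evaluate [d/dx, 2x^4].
8 x^{3}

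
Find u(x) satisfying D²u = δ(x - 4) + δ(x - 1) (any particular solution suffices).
\frac{|x - 4|}{2} + \frac{|x - 1|}{2}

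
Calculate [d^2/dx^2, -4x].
-8\frac{d}{dx}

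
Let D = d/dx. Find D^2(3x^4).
36 x^{2}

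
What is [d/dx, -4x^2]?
- 8 x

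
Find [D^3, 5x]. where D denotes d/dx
15D^{2}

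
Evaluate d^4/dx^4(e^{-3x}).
81 e^{- 3 x}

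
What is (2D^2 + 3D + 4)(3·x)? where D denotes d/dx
12 x + 9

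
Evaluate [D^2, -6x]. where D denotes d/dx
-12D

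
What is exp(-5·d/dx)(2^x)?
2^{x - 5}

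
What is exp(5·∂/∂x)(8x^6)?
8 x^{6} + 240 x^{5} + 3000 x^{4} + 20000 x^{3} + 75000 x^{2} + 150000 x + 125000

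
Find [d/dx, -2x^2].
- 4 x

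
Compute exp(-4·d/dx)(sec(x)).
\sec{\left(x - 4 \right)}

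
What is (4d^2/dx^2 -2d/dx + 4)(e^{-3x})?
46 e^{- 3 x}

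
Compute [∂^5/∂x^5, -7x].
-35\frac{d^{4}}{dx^{4}}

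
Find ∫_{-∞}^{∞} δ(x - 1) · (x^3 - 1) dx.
0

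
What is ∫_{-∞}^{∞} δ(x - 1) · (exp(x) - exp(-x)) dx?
2 \sinh{\left(1 \right)}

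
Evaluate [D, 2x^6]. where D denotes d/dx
12 x^{5}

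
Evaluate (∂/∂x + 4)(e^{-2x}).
2 e^{- 2 x}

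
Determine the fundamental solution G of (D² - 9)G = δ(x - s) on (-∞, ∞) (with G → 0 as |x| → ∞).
-\frac{e^{-3|x-s|}}{6}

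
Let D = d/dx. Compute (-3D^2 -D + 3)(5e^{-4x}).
- 205 e^{- 4 x}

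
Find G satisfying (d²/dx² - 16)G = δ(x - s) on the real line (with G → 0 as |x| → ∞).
-\frac{e^{-4|x-s|}}{8}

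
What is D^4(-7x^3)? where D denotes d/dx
0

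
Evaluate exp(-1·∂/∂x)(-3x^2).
- 3 x^{2} + 6 x - 3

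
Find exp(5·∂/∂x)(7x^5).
7 x^{5} + 175 x^{4} + 1750 x^{3} + 8750 x^{2} + 21875 x + 21875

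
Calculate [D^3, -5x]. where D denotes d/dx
-15D^{2}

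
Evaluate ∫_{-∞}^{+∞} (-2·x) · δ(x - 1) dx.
-2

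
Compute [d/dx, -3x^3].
- 9 x^{2}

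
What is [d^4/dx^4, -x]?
-4\frac{d^{3}}{dx^{3}}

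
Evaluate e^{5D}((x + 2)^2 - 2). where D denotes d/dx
x^{2} + 14 x + 47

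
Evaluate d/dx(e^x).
e^{x}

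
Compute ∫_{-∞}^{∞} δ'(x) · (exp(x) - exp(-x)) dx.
-2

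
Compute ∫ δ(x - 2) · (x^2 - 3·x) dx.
-2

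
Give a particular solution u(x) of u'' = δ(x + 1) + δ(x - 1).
\frac{|x + 1|}{2} + \frac{|x - 1|}{2}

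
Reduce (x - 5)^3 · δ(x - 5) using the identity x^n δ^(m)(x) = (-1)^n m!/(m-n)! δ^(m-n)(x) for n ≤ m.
0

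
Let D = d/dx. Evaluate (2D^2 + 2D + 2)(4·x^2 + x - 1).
8 x^{2} + 18 x + 16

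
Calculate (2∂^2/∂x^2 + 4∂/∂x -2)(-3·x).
6 x - 12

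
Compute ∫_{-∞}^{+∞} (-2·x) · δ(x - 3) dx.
-6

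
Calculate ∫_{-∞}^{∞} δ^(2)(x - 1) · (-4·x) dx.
0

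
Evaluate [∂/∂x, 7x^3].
21 x^{2}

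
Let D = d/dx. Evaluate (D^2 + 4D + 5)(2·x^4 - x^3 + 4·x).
10 x^{4} + 27 x^{3} + 12 x^{2} + 14 x + 16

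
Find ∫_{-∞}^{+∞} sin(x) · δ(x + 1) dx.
- \sin{\left(1 \right)}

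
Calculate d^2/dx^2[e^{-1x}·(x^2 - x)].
\left(x^{2} - 5 x + 4\right) e^{- x}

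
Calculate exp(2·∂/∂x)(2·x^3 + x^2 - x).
2 x^{3} + 13 x^{2} + 27 x + 18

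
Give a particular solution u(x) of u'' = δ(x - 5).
\frac{|x - 5|}{2}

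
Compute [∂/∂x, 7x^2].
14 x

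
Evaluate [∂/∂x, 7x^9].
63 x^{8}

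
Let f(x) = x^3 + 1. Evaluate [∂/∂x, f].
3 x^{2}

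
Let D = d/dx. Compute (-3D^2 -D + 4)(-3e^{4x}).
144 e^{4 x}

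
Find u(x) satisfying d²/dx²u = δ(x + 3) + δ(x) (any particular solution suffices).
\frac{|x + 3|}{2} + \frac{|x|}{2}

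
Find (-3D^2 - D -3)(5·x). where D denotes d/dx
- 15 x - 5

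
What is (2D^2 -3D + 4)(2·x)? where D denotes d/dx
8 x - 6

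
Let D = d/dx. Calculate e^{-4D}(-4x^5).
- 4 x^{5} + 80 x^{4} - 640 x^{3} + 2560 x^{2} - 5120 x + 4096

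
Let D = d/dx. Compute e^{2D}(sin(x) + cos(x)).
\sqrt{2} \sin{\left(x + \frac{\pi}{4} + 2 \right)}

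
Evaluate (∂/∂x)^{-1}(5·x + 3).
\frac{5 x^{2}}{2} + 3 x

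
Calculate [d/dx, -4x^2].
- 8 x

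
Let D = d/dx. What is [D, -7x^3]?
- 21 x^{2}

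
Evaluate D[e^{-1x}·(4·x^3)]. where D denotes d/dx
4 x^{2} \left(3 - x\right) e^{- x}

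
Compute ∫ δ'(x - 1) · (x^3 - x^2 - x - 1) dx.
0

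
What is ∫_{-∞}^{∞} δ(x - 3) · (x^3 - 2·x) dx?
21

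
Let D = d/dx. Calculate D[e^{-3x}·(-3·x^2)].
3 x \left(3 x - 2\right) e^{- 3 x}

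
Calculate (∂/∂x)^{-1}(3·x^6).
\frac{3 x^{7}}{7}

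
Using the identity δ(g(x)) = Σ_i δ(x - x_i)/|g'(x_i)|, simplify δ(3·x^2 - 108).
\frac{\delta(x - 6) + \delta(x + 6)}{36}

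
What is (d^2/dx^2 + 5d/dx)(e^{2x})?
14 e^{2 x}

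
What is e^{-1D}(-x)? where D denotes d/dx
1 - x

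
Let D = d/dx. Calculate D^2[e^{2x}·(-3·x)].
12 \left(- x - 1\right) e^{2 x}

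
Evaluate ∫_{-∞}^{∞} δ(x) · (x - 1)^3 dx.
-1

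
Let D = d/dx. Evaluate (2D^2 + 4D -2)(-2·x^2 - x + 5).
4 x^{2} - 14 x - 22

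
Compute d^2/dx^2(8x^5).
160 x^{3}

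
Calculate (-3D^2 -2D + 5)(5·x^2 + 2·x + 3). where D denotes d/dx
25 x^{2} - 10 x - 19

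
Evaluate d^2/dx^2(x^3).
6 x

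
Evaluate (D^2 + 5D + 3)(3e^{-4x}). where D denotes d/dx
- 3 e^{- 4 x}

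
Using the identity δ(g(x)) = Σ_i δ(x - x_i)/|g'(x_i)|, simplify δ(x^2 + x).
\frac{\delta(x + 1) + \delta(x)}{1}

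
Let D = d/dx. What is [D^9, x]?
9D^{8}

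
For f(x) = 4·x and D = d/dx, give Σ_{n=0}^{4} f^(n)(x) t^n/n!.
4 t + 4 x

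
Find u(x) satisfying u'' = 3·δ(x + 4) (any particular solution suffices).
\frac{3|x + 4|}{2}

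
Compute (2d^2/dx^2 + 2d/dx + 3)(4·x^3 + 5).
12 x^{3} + 24 x^{2} + 48 x + 15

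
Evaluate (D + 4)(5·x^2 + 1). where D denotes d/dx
20 x^{2} + 10 x + 4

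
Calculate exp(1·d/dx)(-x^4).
- x^{4} - 4 x^{3} - 6 x^{2} - 4 x - 1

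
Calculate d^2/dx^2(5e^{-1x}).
5 e^{- x}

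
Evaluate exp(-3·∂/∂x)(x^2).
x^{2} - 6 x + 9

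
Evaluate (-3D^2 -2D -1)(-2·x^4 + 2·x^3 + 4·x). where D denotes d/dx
2 x^{4} + 14 x^{3} + 60 x^{2} - 40 x - 8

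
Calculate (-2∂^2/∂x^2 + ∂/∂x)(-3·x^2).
12 - 6 x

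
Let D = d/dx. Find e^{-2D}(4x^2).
4 x^{2} - 16 x + 16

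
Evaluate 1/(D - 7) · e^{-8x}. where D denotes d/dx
- \frac{e^{- 8 x}}{15}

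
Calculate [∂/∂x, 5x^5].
25 x^{4}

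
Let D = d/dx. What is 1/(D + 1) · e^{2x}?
\frac{e^{2 x}}{3}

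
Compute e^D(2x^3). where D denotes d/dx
2 x^{3} + 6 x^{2} + 6 x + 2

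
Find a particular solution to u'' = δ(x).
\frac{|x|}{2}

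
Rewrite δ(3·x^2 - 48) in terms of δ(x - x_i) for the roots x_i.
\frac{\delta(x - 4) + \delta(x + 4)}{24}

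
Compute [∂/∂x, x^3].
3 x^{2}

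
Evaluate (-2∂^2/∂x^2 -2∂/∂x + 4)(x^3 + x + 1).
4 x^{3} - 6 x^{2} - 8 x + 2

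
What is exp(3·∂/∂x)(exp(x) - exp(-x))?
2 \sinh{\left(x + 3 \right)}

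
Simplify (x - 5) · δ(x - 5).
0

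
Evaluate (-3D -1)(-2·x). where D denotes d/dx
2 x + 6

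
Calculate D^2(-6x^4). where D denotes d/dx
- 72 x^{2}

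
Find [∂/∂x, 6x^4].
24 x^{3}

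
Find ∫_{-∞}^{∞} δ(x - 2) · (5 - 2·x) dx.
1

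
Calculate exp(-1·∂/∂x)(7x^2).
7 x^{2} - 14 x + 7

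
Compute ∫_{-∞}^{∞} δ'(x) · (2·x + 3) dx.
-2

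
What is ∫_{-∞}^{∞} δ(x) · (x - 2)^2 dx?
4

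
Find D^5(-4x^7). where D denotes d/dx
- 10080 x^{2}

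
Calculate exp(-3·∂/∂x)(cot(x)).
\cot{\left(x - 3 \right)}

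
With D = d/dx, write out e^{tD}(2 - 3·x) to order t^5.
- 3 t - 3 x + 2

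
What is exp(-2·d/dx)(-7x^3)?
- 7 x^{3} + 42 x^{2} - 84 x + 56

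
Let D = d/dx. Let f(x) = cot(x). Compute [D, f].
- \frac{1}{\sin^{2}{\left(x \right)}}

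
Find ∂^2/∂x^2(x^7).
42 x^{5}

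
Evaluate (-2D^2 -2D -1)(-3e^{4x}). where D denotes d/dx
123 e^{4 x}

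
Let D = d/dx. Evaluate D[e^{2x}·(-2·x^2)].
4 x \left(- x - 1\right) e^{2 x}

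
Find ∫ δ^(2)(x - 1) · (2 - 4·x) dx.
0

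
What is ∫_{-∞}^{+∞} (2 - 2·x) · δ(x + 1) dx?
4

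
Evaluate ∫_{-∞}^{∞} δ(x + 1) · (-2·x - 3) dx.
-1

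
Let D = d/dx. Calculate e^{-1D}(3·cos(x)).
3 \cos{\left(x - 1 \right)}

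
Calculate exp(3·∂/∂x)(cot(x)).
\cot{\left(x + 3 \right)}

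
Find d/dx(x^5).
5 x^{4}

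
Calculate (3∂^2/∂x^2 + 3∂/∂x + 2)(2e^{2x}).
40 e^{2 x}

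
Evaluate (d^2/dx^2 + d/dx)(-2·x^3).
6 x \left(- x - 2\right)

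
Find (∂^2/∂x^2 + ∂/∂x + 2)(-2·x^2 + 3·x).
- 4 x^{2} + 2 x - 1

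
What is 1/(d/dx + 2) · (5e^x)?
\frac{5 e^{x}}{3}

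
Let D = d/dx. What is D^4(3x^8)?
5040 x^{4}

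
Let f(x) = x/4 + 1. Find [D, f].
\frac{1}{4}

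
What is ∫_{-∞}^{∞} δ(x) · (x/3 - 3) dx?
-3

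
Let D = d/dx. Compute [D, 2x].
2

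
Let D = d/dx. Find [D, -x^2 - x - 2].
- 2 x - 1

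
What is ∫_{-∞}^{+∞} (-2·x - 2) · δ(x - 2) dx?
-6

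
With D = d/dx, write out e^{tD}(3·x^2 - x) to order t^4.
3 t^{2} + t \left(6 x - 1\right) + 3 x^{2} - x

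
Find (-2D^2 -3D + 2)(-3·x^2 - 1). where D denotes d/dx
- 6 x^{2} + 18 x + 10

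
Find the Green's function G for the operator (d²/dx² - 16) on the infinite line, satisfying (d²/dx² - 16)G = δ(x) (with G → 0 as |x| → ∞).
-\frac{e^{-4|x|}}{8}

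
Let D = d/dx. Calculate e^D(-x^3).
- x^{3} - 3 x^{2} - 3 x - 1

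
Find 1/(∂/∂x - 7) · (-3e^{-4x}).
\frac{3 e^{- 4 x}}{11}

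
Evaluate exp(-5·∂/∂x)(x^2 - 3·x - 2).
x^{2} - 13 x + 38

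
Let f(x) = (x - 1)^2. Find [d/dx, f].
2 x - 2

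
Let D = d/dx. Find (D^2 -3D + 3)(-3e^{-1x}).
- 21 e^{- x}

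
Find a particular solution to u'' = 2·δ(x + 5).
|x + 5|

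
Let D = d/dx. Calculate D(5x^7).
35 x^{6}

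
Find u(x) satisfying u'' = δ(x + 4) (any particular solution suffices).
\frac{|x + 4|}{2}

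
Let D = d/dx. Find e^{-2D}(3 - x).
5 - x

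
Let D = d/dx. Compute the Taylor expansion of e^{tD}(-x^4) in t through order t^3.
x \left(- 4 t^{3} - 6 t^{2} x - 4 t x^{2} - x^{3}\right)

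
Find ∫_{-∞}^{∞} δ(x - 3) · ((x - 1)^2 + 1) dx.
5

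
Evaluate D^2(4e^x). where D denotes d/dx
4 e^{x}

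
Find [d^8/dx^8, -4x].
-32\frac{d^{7}}{dx^{7}}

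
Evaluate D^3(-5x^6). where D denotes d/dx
- 600 x^{3}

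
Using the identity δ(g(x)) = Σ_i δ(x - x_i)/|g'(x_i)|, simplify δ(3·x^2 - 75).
\frac{\delta(x - 5) + \delta(x + 5)}{30}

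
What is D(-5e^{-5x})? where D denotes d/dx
25 e^{- 5 x}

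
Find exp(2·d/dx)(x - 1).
x + 1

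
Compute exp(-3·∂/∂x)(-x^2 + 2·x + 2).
- x^{2} + 8 x - 13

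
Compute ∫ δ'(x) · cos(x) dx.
0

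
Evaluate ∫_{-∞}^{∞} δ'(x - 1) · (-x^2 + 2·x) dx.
0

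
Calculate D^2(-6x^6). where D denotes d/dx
- 180 x^{4}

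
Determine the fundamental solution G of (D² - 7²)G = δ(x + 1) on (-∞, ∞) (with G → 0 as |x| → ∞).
-\frac{e^{-7|x + 1|}}{14}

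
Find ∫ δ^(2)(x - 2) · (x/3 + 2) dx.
0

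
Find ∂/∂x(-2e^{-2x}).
4 e^{- 2 x}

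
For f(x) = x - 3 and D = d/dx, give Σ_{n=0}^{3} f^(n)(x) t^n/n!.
t + x - 3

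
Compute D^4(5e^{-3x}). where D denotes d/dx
405 e^{- 3 x}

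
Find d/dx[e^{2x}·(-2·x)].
\left(- 4 x - 2\right) e^{2 x}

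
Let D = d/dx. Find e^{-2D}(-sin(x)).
- \sin{\left(x - 2 \right)}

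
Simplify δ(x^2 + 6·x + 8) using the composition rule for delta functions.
\frac{\delta(x + 2) + \delta(x + 4)}{2}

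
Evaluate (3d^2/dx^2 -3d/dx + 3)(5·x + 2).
15 x - 9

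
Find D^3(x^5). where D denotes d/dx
60 x^{2}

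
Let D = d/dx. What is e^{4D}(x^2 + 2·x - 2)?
x^{2} + 10 x + 22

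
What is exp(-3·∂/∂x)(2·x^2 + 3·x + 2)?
2 x^{2} - 9 x + 11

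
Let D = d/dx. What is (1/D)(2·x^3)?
\frac{x^{4}}{2}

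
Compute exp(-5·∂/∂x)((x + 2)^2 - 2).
x^{2} - 6 x + 7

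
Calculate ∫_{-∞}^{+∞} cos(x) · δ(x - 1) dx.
\cos{\left(1 \right)}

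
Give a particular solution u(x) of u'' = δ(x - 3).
\frac{|x - 3|}{2}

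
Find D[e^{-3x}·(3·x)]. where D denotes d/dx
3 \left(1 - 3 x\right) e^{- 3 x}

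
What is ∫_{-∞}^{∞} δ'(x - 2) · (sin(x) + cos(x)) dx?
- \cos{\left(2 \right)} + \sin{\left(2 \right)}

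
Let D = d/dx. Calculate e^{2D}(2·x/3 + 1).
\frac{2 x}{3} + \frac{7}{3}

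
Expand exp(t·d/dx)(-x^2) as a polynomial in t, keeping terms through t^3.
- t^{2} - 2 t x - x^{2}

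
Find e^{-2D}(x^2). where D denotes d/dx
x^{2} - 4 x + 4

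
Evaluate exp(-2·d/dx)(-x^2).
- x^{2} + 4 x - 4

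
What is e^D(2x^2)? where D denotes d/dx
2 x^{2} + 4 x + 2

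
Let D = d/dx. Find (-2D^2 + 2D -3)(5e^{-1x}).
- 35 e^{- x}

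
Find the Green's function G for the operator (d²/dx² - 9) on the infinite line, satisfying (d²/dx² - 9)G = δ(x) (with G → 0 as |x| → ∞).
-\frac{e^{-3|x|}}{6}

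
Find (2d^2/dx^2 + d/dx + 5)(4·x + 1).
20 x + 9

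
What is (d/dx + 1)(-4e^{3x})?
- 16 e^{3 x}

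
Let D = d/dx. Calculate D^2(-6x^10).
- 540 x^{8}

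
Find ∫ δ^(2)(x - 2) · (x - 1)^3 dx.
6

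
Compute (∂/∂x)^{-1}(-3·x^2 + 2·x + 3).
- x^{3} + x^{2} + 3 x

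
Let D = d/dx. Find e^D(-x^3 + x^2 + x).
- x^{3} - 2 x^{2} + 1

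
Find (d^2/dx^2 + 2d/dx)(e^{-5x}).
15 e^{- 5 x}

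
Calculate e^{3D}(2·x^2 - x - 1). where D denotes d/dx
2 x^{2} + 11 x + 14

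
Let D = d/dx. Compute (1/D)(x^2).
\frac{x^{3}}{3}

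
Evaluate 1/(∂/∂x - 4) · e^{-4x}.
- \frac{e^{- 4 x}}{8}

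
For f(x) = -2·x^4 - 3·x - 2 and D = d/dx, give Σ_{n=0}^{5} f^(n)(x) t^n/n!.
- 2 t^{4} - 8 t^{3} x - 12 t^{2} x^{2} - t \left(8 x^{3} + 3\right) - 2 x^{4} - 3 x - 2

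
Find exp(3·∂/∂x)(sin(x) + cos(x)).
\sqrt{2} \sin{\left(x + \frac{\pi}{4} + 3 \right)}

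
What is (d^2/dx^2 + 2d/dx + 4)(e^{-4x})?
12 e^{- 4 x}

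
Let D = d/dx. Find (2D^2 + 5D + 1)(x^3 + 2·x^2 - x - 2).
x^{3} + 17 x^{2} + 31 x + 1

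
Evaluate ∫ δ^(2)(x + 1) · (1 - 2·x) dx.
0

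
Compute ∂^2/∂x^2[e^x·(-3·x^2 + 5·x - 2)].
\left(- 3 x^{2} - 7 x + 2\right) e^{x}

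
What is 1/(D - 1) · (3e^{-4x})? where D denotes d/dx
- \frac{3 e^{- 4 x}}{5}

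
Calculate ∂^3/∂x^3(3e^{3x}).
81 e^{3 x}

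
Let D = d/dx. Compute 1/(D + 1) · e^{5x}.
\frac{e^{5 x}}{6}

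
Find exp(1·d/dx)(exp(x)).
e^{x + 1}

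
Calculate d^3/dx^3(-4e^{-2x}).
32 e^{- 2 x}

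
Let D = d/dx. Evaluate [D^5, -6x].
-30D^{4}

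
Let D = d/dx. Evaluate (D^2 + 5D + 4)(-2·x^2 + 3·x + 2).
- 8 x^{2} - 8 x + 19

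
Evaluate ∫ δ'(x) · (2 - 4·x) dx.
4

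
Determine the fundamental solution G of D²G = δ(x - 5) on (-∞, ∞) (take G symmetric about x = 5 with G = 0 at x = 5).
\frac{|x - 5|}{2}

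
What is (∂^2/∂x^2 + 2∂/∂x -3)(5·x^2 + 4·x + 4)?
- 15 x^{2} + 8 x + 6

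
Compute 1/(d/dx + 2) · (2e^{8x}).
\frac{e^{8 x}}{5}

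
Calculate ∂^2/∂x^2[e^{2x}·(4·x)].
16 \left(x + 1\right) e^{2 x}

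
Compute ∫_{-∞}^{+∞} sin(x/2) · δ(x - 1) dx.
\sin{\left(\frac{1}{2} \right)}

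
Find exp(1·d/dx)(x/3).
\frac{x}{3} + \frac{1}{3}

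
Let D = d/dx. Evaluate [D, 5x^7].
35 x^{6}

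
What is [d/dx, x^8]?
8 x^{7}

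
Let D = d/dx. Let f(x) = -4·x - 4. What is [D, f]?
-4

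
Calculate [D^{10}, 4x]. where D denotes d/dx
40D^{9}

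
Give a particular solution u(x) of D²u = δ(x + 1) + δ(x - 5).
\frac{|x + 1|}{2} + \frac{|x - 5|}{2}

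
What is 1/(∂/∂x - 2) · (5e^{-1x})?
- \frac{5 e^{- x}}{3}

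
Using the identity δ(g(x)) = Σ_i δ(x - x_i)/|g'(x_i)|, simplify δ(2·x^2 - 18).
\frac{\delta(x - 3) + \delta(x + 3)}{12}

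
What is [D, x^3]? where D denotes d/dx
3 x^{2}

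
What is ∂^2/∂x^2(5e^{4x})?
80 e^{4 x}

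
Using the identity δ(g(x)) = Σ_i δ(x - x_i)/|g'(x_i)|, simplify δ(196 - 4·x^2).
\frac{\delta(x - 7) + \delta(x + 7)}{56}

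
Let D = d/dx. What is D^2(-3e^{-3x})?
- 27 e^{- 3 x}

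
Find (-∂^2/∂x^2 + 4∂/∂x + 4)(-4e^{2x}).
- 32 e^{2 x}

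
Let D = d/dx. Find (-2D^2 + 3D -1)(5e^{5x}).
- 180 e^{5 x}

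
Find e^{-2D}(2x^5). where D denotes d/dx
2 x^{5} - 20 x^{4} + 80 x^{3} - 160 x^{2} + 160 x - 64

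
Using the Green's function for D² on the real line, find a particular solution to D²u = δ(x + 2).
\frac{|x + 2|}{2}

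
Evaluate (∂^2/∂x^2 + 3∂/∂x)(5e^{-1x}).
- 10 e^{- x}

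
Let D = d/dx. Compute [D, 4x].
4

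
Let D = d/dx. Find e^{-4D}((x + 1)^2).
x^{2} - 6 x + 9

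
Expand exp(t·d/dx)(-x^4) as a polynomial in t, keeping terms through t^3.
x \left(- 4 t^{3} - 6 t^{2} x - 4 t x^{2} - x^{3}\right)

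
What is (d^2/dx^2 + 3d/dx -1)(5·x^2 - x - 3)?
- 5 x^{2} + 31 x + 10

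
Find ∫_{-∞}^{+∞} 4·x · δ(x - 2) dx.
8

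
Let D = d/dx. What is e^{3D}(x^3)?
x^{3} + 9 x^{2} + 27 x + 27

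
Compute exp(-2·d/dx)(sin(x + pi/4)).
\sin{\left(x - 2 + \frac{\pi}{4} \right)}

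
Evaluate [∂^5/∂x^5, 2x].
10\frac{d^{4}}{dx^{4}}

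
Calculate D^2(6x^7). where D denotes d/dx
252 x^{5}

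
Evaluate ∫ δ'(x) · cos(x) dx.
0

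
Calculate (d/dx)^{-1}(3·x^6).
\frac{3 x^{7}}{7}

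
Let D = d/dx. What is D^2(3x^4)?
36 x^{2}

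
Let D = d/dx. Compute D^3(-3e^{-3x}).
81 e^{- 3 x}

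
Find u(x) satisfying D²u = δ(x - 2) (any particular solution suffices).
\frac{|x - 2|}{2}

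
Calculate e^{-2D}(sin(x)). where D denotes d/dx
\sin{\left(x - 2 \right)}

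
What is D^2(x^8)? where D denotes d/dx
56 x^{6}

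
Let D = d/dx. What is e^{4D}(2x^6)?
2 x^{6} + 48 x^{5} + 480 x^{4} + 2560 x^{3} + 7680 x^{2} + 12288 x + 8192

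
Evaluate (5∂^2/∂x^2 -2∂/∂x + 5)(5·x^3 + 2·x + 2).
25 x^{3} - 30 x^{2} + 160 x + 6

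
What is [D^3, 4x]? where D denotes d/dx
12D^{2}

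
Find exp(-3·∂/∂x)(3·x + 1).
3 x - 8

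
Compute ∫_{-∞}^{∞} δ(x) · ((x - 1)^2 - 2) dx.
-1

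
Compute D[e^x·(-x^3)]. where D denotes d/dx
x^{2} \left(- x - 3\right) e^{x}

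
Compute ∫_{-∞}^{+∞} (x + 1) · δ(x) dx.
1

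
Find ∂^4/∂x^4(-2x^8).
- 3360 x^{4}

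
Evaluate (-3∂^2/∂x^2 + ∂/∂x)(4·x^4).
16 x^{2} \left(x - 9\right)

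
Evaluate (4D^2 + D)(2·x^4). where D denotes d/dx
8 x^{2} \left(x + 12\right)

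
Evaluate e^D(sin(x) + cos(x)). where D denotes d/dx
\sqrt{2} \sin{\left(x + \frac{\pi}{4} + 1 \right)}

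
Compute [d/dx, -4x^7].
- 28 x^{6}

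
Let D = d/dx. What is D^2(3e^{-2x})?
12 e^{- 2 x}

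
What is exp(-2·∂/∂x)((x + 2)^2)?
x^{2}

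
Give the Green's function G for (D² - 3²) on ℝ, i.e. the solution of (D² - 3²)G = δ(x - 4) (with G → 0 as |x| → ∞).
-\frac{e^{-3|x - 4|}}{6}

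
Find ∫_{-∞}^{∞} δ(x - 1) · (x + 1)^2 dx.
4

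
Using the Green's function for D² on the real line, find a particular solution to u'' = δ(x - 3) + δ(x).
\frac{|x - 3|}{2} + \frac{|x|}{2}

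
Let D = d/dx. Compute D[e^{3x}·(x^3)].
3 x^{2} \left(x + 1\right) e^{3 x}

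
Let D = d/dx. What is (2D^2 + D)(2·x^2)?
4 x + 8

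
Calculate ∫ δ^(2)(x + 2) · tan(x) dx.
- \frac{2 \tan{\left(2 \right)}}{\cos^{2}{\left(2 \right)}}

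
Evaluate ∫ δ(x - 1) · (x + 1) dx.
2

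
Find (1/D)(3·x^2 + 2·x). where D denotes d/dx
x^{3} + x^{2}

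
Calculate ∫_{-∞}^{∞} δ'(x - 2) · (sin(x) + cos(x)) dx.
- \cos{\left(2 \right)} + \sin{\left(2 \right)}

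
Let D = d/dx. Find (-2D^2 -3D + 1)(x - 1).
x - 4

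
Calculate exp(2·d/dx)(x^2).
x^{2} + 4 x + 4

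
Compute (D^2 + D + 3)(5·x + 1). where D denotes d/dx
15 x + 8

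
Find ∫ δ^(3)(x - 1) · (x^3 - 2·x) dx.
-6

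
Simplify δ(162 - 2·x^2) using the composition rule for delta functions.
\frac{\delta(x - 9) + \delta(x + 9)}{36}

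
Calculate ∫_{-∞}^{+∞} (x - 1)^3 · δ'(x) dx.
-3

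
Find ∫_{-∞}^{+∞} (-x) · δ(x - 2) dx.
-2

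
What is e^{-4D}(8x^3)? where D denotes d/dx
8 x^{3} - 96 x^{2} + 384 x - 512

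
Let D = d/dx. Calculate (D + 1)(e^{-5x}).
- 4 e^{- 5 x}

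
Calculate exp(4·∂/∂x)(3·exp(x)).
3 e^{x + 4}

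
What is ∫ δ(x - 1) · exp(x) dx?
e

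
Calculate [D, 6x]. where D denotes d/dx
6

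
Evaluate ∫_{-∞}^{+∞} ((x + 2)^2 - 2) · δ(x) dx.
2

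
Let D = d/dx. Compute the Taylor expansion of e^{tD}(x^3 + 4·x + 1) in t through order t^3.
t^{3} + 3 t^{2} x + t \left(3 x^{2} + 4\right) + x^{3} + 4 x + 1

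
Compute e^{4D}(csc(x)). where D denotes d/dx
\csc{\left(x + 4 \right)}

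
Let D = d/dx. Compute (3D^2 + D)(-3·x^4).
12 x^{2} \left(- x - 9\right)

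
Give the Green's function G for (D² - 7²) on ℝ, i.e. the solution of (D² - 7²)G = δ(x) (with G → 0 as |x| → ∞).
-\frac{e^{-7|x|}}{14}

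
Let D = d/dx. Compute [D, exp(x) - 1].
e^{x}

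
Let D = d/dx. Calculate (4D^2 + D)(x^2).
2 x + 8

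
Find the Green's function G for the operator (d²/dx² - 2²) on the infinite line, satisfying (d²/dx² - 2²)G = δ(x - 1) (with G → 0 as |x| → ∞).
-\frac{e^{-2|x - 1|}}{4}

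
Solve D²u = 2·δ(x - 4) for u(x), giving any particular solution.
|x - 4|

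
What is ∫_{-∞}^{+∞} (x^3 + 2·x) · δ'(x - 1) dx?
-5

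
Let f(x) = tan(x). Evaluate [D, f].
\frac{1}{\cos^{2}{\left(x \right)}}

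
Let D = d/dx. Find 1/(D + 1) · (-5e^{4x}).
- e^{4 x}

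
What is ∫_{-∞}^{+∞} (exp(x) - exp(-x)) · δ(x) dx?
0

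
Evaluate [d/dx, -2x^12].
- 24 x^{11}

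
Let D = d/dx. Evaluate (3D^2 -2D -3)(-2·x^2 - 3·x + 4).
6 x^{2} + 17 x - 18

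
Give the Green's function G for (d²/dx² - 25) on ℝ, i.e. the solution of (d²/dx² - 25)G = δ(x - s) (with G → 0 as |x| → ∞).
-\frac{e^{-5|x-s|}}{10}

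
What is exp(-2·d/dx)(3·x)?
3 x - 6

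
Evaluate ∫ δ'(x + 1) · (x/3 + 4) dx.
- \frac{1}{3}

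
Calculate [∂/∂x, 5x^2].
10 x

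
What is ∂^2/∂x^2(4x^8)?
224 x^{6}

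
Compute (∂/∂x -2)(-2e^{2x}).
0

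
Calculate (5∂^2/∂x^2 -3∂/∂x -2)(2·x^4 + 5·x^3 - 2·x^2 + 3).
- 4 x^{4} - 34 x^{3} + 79 x^{2} + 162 x - 26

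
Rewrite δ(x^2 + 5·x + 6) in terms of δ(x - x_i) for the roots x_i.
\frac{\delta(x + 2) + \delta(x + 3)}{1}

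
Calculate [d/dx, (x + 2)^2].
2 x + 4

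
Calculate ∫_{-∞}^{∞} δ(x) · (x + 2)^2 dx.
4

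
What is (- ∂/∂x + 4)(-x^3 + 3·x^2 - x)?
- 4 x^{3} + 15 x^{2} - 10 x + 1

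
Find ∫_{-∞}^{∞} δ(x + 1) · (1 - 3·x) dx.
4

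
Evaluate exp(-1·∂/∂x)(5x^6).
5 x^{6} - 30 x^{5} + 75 x^{4} - 100 x^{3} + 75 x^{2} - 30 x + 5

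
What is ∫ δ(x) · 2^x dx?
1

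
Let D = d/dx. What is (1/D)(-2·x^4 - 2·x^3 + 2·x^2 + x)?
- \frac{2 x^{5}}{5} - \frac{x^{4}}{2} + \frac{2 x^{3}}{3} + \frac{x^{2}}{2}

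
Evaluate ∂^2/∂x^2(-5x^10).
- 450 x^{8}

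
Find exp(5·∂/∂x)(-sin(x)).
- \sin{\left(x + 5 \right)}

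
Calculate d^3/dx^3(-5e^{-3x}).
135 e^{- 3 x}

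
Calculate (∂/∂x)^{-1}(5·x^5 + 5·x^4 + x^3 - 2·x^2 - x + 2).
\frac{5 x^{6}}{6} + x^{5} + \frac{x^{4}}{4} - \frac{2 x^{3}}{3} - \frac{x^{2}}{2} + 2 x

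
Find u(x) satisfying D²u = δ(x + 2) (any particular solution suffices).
\frac{|x + 2|}{2}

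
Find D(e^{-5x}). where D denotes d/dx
- 5 e^{- 5 x}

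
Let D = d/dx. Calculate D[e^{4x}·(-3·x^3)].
x^{2} \left(- 12 x - 9\right) e^{4 x}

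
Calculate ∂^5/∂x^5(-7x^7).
- 17640 x^{2}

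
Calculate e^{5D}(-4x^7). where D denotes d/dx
- 4 x^{7} - 140 x^{6} - 2100 x^{5} - 17500 x^{4} - 87500 x^{3} - 262500 x^{2} - 437500 x - 312500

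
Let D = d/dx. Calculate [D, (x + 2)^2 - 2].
2 x + 4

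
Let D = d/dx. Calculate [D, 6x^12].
72 x^{11}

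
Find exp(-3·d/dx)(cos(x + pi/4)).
\cos{\left(x - 3 + \frac{\pi}{4} \right)}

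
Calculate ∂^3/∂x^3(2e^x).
2 e^{x}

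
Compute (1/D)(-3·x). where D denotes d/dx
- \frac{3 x^{2}}{2}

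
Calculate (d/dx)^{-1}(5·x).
\frac{5 x^{2}}{2}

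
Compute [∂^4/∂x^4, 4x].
16\frac{d^{3}}{dx^{3}}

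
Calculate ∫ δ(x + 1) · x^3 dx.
-1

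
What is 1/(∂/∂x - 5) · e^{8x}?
\frac{e^{8 x}}{3}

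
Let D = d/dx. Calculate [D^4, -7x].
-28D^{3}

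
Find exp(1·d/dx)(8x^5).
8 x^{5} + 40 x^{4} + 80 x^{3} + 80 x^{2} + 40 x + 8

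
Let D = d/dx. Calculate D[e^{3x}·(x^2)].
x \left(3 x + 2\right) e^{3 x}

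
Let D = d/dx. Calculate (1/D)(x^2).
\frac{x^{3}}{3}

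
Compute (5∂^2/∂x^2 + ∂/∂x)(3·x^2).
6 x + 30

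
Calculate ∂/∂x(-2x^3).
- 6 x^{2}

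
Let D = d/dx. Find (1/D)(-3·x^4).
- \frac{3 x^{5}}{5}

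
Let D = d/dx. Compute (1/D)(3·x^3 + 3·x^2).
\frac{3 x^{4}}{4} + x^{3}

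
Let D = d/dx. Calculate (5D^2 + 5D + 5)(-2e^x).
- 30 e^{x}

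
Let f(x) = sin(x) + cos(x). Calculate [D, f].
- \sin{\left(x \right)} + \cos{\left(x \right)}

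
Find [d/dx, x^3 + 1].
3 x^{2}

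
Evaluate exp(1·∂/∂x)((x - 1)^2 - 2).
x^{2} - 2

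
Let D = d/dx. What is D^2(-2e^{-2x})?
- 8 e^{- 2 x}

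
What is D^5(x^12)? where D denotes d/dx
95040 x^{7}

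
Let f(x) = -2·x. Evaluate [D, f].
-2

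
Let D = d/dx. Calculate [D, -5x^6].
- 30 x^{5}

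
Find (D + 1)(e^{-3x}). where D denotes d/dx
- 2 e^{- 3 x}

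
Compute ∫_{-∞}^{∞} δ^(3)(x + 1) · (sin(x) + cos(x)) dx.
\cos{\left(1 \right)} + \sin{\left(1 \right)}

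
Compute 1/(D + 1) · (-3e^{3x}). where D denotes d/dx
- \frac{3 e^{3 x}}{4}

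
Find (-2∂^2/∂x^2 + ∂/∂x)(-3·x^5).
15 x^{3} \left(8 - x\right)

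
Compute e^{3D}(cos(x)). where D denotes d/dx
\cos{\left(x + 3 \right)}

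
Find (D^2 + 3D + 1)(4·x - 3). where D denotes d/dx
4 x + 9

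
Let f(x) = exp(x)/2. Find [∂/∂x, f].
\frac{e^{x}}{2}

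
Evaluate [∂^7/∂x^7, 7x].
49\frac{d^{6}}{dx^{6}}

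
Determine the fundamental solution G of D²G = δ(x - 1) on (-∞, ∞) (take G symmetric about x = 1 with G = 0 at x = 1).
\frac{|x - 1|}{2}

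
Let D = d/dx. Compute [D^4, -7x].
-28D^{3}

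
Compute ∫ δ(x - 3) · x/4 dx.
\frac{3}{4}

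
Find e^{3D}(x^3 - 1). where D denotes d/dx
x^{3} + 9 x^{2} + 27 x + 26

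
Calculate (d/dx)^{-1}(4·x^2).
\frac{4 x^{3}}{3}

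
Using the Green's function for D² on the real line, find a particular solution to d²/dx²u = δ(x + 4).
\frac{|x + 4|}{2}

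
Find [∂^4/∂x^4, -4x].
-16\frac{d^{3}}{dx^{3}}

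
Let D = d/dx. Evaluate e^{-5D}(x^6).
x^{6} - 30 x^{5} + 375 x^{4} - 2500 x^{3} + 9375 x^{2} - 18750 x + 15625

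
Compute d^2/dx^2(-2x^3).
- 12 x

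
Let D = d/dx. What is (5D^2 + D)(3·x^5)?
15 x^{3} \left(x + 20\right)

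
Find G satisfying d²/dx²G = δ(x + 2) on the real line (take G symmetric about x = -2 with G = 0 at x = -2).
\frac{|x + 2|}{2}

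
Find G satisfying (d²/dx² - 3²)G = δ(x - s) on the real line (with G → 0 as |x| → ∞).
-\frac{e^{-3|x-s|}}{6}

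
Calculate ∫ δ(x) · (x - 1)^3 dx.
-1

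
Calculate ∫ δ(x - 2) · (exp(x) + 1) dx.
1 + e^{2}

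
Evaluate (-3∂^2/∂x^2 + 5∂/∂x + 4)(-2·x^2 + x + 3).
- 8 x^{2} - 16 x + 29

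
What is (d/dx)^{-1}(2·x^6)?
\frac{2 x^{7}}{7}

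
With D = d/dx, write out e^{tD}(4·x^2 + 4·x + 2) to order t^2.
4 t^{2} + 8 t x + 4 t + 4 x^{2} + 4 x + 2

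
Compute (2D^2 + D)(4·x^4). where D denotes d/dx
16 x^{2} \left(x + 6\right)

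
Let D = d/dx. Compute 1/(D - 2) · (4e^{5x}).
\frac{4 e^{5 x}}{3}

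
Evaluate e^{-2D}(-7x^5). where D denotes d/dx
- 7 x^{5} + 70 x^{4} - 280 x^{3} + 560 x^{2} - 560 x + 224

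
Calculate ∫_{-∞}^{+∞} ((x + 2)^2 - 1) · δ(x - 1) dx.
8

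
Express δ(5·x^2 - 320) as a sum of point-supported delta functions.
\frac{\delta(x - 8) + \delta(x + 8)}{80}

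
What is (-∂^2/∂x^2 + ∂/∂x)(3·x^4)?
12 x^{2} \left(x - 3\right)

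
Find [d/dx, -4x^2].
- 8 x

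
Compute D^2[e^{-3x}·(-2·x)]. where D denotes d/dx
6 \left(2 - 3 x\right) e^{- 3 x}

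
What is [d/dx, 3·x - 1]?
3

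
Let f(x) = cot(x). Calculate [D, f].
- \frac{1}{\sin^{2}{\left(x \right)}}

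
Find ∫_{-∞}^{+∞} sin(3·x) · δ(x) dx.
0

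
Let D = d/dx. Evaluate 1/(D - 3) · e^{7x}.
\frac{e^{7 x}}{4}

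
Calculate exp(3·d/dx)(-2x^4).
- 2 x^{4} - 24 x^{3} - 108 x^{2} - 216 x - 162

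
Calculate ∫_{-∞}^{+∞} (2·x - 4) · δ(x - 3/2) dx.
-1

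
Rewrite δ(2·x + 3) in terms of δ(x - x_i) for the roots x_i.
\frac{\delta(x + 3/2)}{2}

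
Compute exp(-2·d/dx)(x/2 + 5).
\frac{x}{2} + 4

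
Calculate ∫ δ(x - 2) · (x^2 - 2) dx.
2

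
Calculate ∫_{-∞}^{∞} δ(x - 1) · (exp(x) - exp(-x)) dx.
2 \sinh{\left(1 \right)}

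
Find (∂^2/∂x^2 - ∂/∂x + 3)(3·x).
9 x - 3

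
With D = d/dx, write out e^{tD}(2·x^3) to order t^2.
2 x \left(3 t^{2} + 3 t x + x^{2}\right)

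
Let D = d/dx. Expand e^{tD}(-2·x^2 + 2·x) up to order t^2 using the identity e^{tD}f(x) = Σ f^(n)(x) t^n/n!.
- 2 t^{2} - 2 t \left(2 x - 1\right) - 2 x^{2} + 2 x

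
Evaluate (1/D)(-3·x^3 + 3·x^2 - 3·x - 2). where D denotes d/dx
- \frac{3 x^{4}}{4} + x^{3} - \frac{3 x^{2}}{2} - 2 x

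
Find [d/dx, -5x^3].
- 15 x^{2}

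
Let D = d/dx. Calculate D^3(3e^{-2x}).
- 24 e^{- 2 x}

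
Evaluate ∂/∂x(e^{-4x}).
- 4 e^{- 4 x}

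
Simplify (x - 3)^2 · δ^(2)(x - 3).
2\delta(x - 3)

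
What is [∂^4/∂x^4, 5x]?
20\frac{d^{3}}{dx^{3}}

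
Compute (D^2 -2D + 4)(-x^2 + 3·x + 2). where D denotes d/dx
4 x \left(4 - x\right)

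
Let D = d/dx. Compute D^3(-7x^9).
- 3528 x^{6}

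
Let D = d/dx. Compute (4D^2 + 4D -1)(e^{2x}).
23 e^{2 x}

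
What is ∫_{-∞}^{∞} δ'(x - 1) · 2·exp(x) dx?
- 2 e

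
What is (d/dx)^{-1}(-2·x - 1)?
- x^{2} - x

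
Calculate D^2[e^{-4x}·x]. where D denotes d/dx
8 \left(2 x - 1\right) e^{- 4 x}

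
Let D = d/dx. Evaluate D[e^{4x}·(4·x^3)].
x^{2} \left(16 x + 12\right) e^{4 x}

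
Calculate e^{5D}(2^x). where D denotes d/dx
2^{x + 5}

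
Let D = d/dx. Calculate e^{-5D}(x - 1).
x - 6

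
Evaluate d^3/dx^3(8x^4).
192 x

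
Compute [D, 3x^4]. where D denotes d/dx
12 x^{3}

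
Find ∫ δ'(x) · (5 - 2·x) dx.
2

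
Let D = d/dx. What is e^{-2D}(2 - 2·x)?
6 - 2 x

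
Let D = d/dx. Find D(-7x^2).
- 14 x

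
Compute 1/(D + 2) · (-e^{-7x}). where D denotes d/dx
\frac{e^{- 7 x}}{5}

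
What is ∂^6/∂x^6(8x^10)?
1209600 x^{4}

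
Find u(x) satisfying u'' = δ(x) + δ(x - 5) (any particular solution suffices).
\frac{|x|}{2} + \frac{|x - 5|}{2}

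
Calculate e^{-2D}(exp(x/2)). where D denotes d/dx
e^{\frac{x}{2} - 1}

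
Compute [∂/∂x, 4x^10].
40 x^{9}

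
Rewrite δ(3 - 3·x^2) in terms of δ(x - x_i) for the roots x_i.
\frac{\delta(x - 1) + \delta(x + 1)}{6}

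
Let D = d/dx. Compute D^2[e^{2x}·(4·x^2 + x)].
\left(16 x^{2} + 36 x + 12\right) e^{2 x}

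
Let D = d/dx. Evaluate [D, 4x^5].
20 x^{4}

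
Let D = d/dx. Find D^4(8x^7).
6720 x^{3}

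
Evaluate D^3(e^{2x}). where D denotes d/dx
8 e^{2 x}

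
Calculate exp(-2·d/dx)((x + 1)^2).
x^{2} - 2 x + 1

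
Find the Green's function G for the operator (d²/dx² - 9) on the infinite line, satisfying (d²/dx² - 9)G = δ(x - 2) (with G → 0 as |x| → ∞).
-\frac{e^{-3|x - 2|}}{6}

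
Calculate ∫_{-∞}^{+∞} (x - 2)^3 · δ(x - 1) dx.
-1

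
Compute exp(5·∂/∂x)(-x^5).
- x^{5} - 25 x^{4} - 250 x^{3} - 1250 x^{2} - 3125 x - 3125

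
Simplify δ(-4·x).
\frac{\delta(x)}{4}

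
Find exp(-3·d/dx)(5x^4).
5 x^{4} - 60 x^{3} + 270 x^{2} - 540 x + 405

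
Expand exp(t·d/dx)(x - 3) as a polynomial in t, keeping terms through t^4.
t + x - 3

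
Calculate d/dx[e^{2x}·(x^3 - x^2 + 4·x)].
\left(2 x^{3} + x^{2} + 6 x + 4\right) e^{2 x}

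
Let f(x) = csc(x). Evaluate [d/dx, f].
- \cot{\left(x \right)} \csc{\left(x \right)}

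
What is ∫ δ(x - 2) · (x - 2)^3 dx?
0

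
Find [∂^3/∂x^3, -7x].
-21\frac{d^{2}}{dx^{2}}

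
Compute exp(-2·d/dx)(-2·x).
4 - 2 x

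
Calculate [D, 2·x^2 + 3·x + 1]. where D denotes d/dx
4 x + 3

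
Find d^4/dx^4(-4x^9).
- 12096 x^{5}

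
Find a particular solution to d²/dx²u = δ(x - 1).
\frac{|x - 1|}{2}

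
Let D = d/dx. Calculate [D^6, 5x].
30D^{5}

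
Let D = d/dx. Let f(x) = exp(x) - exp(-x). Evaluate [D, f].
2 \cosh{\left(x \right)}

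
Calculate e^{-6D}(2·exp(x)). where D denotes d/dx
2 e^{x - 6}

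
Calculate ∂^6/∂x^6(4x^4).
0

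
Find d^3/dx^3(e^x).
e^{x}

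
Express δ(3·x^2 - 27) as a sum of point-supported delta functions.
\frac{\delta(x - 3) + \delta(x + 3)}{18}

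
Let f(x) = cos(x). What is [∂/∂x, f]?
- \sin{\left(x \right)}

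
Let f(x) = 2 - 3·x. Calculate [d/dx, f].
-3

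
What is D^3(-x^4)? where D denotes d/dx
- 24 x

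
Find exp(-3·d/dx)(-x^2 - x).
- x^{2} + 5 x - 6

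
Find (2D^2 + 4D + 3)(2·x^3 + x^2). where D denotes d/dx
6 x^{3} + 27 x^{2} + 32 x + 4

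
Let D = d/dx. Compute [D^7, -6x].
-42D^{6}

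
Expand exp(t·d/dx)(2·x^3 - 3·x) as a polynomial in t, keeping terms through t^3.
2 t^{3} + 6 t^{2} x + 3 t \left(2 x^{2} - 1\right) + 2 x^{3} - 3 x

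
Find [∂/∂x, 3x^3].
9 x^{2}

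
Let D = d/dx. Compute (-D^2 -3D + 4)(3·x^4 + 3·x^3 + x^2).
12 x^{4} - 24 x^{3} - 59 x^{2} - 24 x - 2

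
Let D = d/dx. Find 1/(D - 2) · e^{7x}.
\frac{e^{7 x}}{5}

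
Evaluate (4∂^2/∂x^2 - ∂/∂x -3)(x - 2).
5 - 3 x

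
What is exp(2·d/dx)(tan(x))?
\tan{\left(x + 2 \right)}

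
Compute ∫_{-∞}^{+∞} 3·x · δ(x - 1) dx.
3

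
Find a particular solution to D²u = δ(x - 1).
\frac{|x - 1|}{2}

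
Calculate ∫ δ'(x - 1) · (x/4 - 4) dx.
- \frac{1}{4}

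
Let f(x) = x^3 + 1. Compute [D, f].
3 x^{2}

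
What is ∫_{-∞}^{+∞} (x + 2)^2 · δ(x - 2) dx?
16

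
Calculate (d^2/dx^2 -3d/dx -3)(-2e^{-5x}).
- 74 e^{- 5 x}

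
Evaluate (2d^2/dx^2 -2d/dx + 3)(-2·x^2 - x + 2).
x \left(5 - 6 x\right)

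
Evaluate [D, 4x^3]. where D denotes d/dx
12 x^{2}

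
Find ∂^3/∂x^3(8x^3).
48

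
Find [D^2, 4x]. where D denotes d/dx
8D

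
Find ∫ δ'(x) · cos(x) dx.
0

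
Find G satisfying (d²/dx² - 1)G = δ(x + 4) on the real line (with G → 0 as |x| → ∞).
-\frac{e^{-|x + 4|}}{2}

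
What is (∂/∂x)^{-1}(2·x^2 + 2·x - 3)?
\frac{2 x^{3}}{3} + x^{2} - 3 x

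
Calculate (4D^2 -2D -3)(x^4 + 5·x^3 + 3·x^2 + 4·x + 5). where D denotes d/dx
- 3 x^{4} - 23 x^{3} + 9 x^{2} + 96 x + 1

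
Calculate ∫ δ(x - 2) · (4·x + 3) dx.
11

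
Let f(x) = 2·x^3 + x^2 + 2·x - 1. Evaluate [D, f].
6 x^{2} + 2 x + 2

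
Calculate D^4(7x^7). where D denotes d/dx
5880 x^{3}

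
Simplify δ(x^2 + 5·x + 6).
\frac{\delta(x + 2) + \delta(x + 3)}{1}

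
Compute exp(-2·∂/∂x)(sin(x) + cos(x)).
\sqrt{2} \cos{\left(- x + \frac{\pi}{4} + 2 \right)}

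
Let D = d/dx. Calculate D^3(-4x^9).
- 2016 x^{6}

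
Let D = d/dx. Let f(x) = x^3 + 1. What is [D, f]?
3 x^{2}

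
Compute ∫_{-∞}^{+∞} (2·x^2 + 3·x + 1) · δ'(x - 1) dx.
-7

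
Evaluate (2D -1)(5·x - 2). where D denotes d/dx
12 - 5 x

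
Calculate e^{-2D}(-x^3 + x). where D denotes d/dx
- x^{3} + 6 x^{2} - 11 x + 6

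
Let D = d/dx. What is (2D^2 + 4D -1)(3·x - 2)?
14 - 3 x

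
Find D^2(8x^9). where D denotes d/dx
576 x^{7}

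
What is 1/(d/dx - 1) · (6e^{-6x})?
- \frac{6 e^{- 6 x}}{7}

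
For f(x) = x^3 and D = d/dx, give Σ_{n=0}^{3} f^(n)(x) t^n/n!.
t^{3} + 3 t^{2} x + 3 t x^{2} + x^{3}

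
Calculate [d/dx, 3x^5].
15 x^{4}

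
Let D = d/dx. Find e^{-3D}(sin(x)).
\sin{\left(x - 3 \right)}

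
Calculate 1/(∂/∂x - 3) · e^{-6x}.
- \frac{e^{- 6 x}}{9}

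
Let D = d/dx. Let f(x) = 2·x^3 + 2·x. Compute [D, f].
6 x^{2} + 2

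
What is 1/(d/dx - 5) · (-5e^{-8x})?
\frac{5 e^{- 8 x}}{13}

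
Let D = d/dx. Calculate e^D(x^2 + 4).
x^{2} + 2 x + 5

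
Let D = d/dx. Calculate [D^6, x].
6D^{5}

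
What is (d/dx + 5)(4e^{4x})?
36 e^{4 x}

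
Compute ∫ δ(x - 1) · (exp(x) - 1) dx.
-1 + e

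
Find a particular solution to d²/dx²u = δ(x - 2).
\frac{|x - 2|}{2}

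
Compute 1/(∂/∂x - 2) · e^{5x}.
\frac{e^{5 x}}{3}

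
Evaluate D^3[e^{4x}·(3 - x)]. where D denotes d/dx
\left(144 - 64 x\right) e^{4 x}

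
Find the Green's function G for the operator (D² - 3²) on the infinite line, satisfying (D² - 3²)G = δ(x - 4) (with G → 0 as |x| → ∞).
-\frac{e^{-3|x - 4|}}{6}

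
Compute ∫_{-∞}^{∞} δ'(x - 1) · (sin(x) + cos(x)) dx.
- \cos{\left(1 \right)} + \sin{\left(1 \right)}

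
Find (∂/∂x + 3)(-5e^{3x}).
- 30 e^{3 x}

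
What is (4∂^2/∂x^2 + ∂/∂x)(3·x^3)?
9 x \left(x + 8\right)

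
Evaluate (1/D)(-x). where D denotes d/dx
- \frac{x^{2}}{2}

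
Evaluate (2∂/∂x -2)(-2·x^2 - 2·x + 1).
4 x^{2} - 4 x - 6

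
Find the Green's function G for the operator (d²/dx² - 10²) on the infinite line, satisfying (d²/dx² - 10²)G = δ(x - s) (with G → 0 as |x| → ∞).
-\frac{e^{-10|x-s|}}{20}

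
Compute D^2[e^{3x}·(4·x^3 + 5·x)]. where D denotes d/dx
\left(36 x^{3} + 72 x^{2} + 69 x + 30\right) e^{3 x}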